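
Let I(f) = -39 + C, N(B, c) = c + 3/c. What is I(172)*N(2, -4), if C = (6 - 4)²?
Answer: 665/4 ≈ 166.25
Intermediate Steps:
C = 4 (C = 2² = 4)
I(f) = -35 (I(f) = -39 + 4 = -35)
I(172)*N(2, -4) = -35*(-4 + 3/(-4)) = -35*(-4 + 3*(-¼)) = -35*(-4 - ¾) = -35*(-19/4) = 665/4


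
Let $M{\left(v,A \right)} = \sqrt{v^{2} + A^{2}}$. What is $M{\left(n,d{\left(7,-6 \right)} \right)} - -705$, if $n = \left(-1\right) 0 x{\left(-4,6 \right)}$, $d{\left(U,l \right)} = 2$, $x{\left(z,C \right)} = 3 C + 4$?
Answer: $707$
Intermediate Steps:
$x{\left(z,C \right)} = 4 + 3 C$
$n = 0$ ($n = \left(-1\right) 0 \left(4 + 3 \cdot 6\right) = 0 \left(4 + 18\right) = 0 \cdot 22 = 0$)
$M{\left(v,A \right)} = \sqrt{A^{2} + v^{2}}$
$M{\left(n,d{\left(7,-6 \right)} \right)} - -705 = \sqrt{2^{2} + 0^{2}} - -705 = \sqrt{4 + 0} + 705 = \sqrt{4} + 705 = 2 + 705 = 707$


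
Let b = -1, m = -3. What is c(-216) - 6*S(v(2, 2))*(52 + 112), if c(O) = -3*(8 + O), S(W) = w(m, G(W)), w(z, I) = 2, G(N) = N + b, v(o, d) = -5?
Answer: -1344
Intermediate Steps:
G(N) = -1 + N (G(N) = N - 1 = -1 + N)
S(W) = 2
c(O) = -24 - 3*O
c(-216) - 6*S(v(2, 2))*(52 + 112) = (-24 - 3*(-216)) - 6*2*(52 + 112) = (-24 + 648) - 12*164 = 624 - 1*1968 = 624 - 1968 = -1344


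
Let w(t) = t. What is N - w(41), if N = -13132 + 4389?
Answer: -8784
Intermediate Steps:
N = -8743
N - w(41) = -8743 - 1*41 = -8743 - 41 = -8784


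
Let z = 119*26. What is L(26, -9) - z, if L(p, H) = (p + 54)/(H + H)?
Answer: -27886/9 ≈ -3098.4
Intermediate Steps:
L(p, H) = (54 + p)/(2*H) (L(p, H) = (54 + p)/((2*H)) = (54 + p)*(1/(2*H)) = (54 + p)/(2*H))
z = 3094
L(26, -9) - z = (½)*(54 + 26)/(-9) - 1*3094 = (½)*(-⅑)*80 - 3094 = -40/9 - 3094 = -27886/9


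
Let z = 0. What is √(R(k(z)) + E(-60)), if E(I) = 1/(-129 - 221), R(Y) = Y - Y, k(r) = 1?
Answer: I*√14/70 ≈ 0.053452*I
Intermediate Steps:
R(Y) = 0
E(I) = -1/350 (E(I) = 1/(-350) = -1/350)
√(R(k(z)) + E(-60)) = √(0 - 1/350) = √(-1/350) = I*√14/70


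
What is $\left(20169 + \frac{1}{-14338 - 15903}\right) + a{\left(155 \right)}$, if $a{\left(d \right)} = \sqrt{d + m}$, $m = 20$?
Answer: $\frac{609930728}{30241} + 5 \sqrt{7} \approx 20182.0$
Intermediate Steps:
$a{\left(d \right)} = \sqrt{20 + d}$ ($a{\left(d \right)} = \sqrt{d + 20} = \sqrt{20 + d}$)
$\left(20169 + \frac{1}{-14338 - 15903}\right) + a{\left(155 \right)} = \left(20169 + \frac{1}{-14338 - 15903}\right) + \sqrt{20 + 155} = \left(20169 + \frac{1}{-30241}\right) + \sqrt{175} = \left(20169 - \frac{1}{30241}\right) + 5 \sqrt{7} = \frac{609930728}{30241} + 5 \sqrt{7}$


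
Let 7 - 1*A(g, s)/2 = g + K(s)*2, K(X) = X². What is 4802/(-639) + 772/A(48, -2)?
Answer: -481952/31311 ≈ -15.392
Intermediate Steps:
A(g, s) = 14 - 4*s² - 2*g (A(g, s) = 14 - 2*(g + s²*2) = 14 - 2*(g + 2*s²) = 14 + (-4*s² - 2*g) = 14 - 4*s² - 2*g)
4802/(-639) + 772/A(48, -2) = 4802/(-639) + 772/(14 - 4*(-2)² - 2*48) = 4802*(-1/639) + 772/(14 - 4*4 - 96) = -4802/639 + 772/(14 - 16 - 96) = -4802/639 + 772/(-98) = -4802/639 + 772*(-1/98) = -4802/639 - 386/49 = -481952/31311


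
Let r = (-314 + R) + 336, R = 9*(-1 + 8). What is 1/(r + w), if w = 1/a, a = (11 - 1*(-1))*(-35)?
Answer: 420/35699 ≈ 0.011765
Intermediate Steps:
a = -420 (a = (11 + 1)*(-35) = 12*(-35) = -420)
R = 63 (R = 9*7 = 63)
w = -1/420 (w = 1/(-420) = -1/420 ≈ -0.0023810)
r = 85 (r = (-314 + 63) + 336 = -251 + 336 = 85)
1/(r + w) = 1/(85 - 1/420) = 1/(35699/420) = 420/35699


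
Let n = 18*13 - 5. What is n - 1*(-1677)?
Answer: 1906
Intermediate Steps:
n = 229 (n = 234 - 5 = 229)
n - 1*(-1677) = 229 - 1*(-1677) = 229 + 1677 = 1906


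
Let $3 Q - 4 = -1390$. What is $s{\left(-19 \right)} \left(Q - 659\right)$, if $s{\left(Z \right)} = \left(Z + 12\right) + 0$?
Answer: $7847$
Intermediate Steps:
$s{\left(Z \right)} = 12 + Z$ ($s{\left(Z \right)} = \left(12 + Z\right) + 0 = 12 + Z$)
$Q = -462$ ($Q = \frac{4}{3} + \frac{1}{3} \left(-1390\right) = \frac{4}{3} - \frac{1390}{3} = -462$)
$s{\left(-19 \right)} \left(Q - 659\right) = \left(12 - 19\right) \left(-462 - 659\right) = \left(-7\right) \left(-1121\right) = 7847$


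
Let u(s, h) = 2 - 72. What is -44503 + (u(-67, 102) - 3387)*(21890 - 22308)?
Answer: 1400523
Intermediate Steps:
u(s, h) = -70
-44503 + (u(-67, 102) - 3387)*(21890 - 22308) = -44503 + (-70 - 3387)*(21890 - 22308) = -44503 - 3457*(-418) = -44503 + 1445026 = 1400523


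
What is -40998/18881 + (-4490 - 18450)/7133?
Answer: -725568874/134678173 ≈ -5.3874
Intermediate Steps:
-40998/18881 + (-4490 - 18450)/7133 = -40998*1/18881 - 22940*1/7133 = -40998/18881 - 22940/7133 = -725568874/134678173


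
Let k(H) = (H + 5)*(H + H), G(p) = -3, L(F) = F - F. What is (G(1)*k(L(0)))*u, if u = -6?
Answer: 0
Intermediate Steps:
L(F) = 0
k(H) = 2*H*(5 + H) (k(H) = (5 + H)*(2*H) = 2*H*(5 + H))
(G(1)*k(L(0)))*u = -6*0*(5 + 0)*(-6) = -6*0*5*(-6) = -3*0*(-6) = 0*(-6) = 0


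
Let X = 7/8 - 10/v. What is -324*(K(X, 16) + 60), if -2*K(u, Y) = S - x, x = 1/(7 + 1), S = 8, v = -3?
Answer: -72657/4 ≈ -18164.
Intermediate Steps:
x = ⅛ (x = 1/8 = ⅛ ≈ 0.12500)
X = 101/24 (X = 7/8 - 10/(-3) = 7*(⅛) - 10*(-⅓) = 7/8 + 10/3 = 101/24 ≈ 4.2083)
K(u, Y) = -63/16 (K(u, Y) = -(8 - 1*⅛)/2 = -(8 - ⅛)/2 = -½*63/8 = -63/16)
-324*(K(X, 16) + 60) = -324*(-63/16 + 60) = -324*897/16 = -72657/4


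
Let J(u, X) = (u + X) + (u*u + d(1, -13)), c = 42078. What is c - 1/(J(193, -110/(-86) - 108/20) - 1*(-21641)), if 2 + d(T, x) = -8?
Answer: 534382562887/12699809 ≈ 42078.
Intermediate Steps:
d(T, x) = -10 (d(T, x) = -2 - 8 = -10)
J(u, X) = -10 + X + u + u² (J(u, X) = (u + X) + (u*u - 10) = (X + u) + (u² - 10) = (X + u) + (-10 + u²) = -10 + X + u + u²)
c - 1/(J(193, -110/(-86) - 108/20) - 1*(-21641)) = 42078 - 1/((-10 + (-110/(-86) - 108/20) + 193 + 193²) - 1*(-21641)) = 42078 - 1/((-10 + (-110*(-1/86) - 108*1/20) + 193 + 37249) + 21641) = 42078 - 1/((-10 + (55/43 - 27/5) + 193 + 37249) + 21641) = 42078 - 1/((-10 - 886/215 + 193 + 37249) + 21641) = 42078 - 1/(8046994/215 + 21641) = 42078 - 1/12699809/215 = 42078 - 1*215/12699809 = 42078 - 215/12699809 = 534382562887/12699809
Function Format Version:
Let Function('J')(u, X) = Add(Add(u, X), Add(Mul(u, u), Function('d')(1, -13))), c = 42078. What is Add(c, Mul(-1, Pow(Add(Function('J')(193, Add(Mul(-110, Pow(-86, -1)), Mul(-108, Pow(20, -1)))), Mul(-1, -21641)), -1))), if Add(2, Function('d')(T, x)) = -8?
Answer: Rational(534382562887, 12699809) ≈ 42078.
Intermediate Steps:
Function('d')(T, x) = -10 (Function('d')(T, x) = Add(-2, -8) = -10)
Function('J')(u, X) = Add(-10, X, u, Pow(u, 2)) (Function('J')(u, X) = Add(Add(u, X), Add(Mul(u, u), -10)) = Add(Add(X, u), Add(Pow(u, 2), -10)) = Add(Add(X, u), Add(-10, Pow(u, 2))) = Add(-10, X, u, Pow(u, 2)))
Add(c, Mul(-1, Pow(Add(Function('J')(193, Add(Mul(-110, Pow(-86, -1)), Mul(-108, Pow(20, -1)))), Mul(-1, -21641)), -1))) = Add(42078, Mul(-1, Pow(Add(Add(-10, Add(Mul(-110, Pow(-86, -1)), Mul(-108, Pow(20, -1))), 193, Pow(193, 2)), Mul(-1, -21641)), -1))) = Add(42078, Mul(-1, Pow(Add(Add(-10, Add(Mul(-110, Rational(-1, 86)), Mul(-108, Rational(1, 20))), 193, 37249), 21641), -1))) = Add(42078, Mul(-1, Pow(Add(Add(-10, Add(Rational(55, 43), Rational(-27, 5)), 193, 37249), 21641), -1))) = Add(42078, Mul(-1, Pow(Add(Add(-10, Rational(-886, 215), 193, 37249), 21641), -1))) = Add(42078, Mul(-1, Pow(Add(Rational(8046994, 215), 21641), -1))) = Add(42078, Mul(-1, Pow(Rational(12699809, 215), -1))) = Add(42078, Mul(-1, Rational(215, 12699809))) = Add(42078, Rational(-215, 12699809)) = Rational(534382562887, 12699809)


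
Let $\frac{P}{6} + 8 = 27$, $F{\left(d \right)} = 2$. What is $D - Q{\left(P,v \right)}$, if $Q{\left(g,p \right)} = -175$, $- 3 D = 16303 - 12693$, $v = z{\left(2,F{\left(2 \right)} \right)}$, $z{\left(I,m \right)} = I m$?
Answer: $- \frac{3085}{3} \approx -1028.3$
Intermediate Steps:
$P = 114$ ($P = -48 + 6 \cdot 27 = -48 + 162 = 114$)
$v = 4$ ($v = 2 \cdot 2 = 4$)
$D = - \frac{3610}{3}$ ($D = - \frac{16303 - 12693}{3} = \left(- \frac{1}{3}\right) 3610 = - \frac{3610}{3} \approx -1203.3$)
$D - Q{\left(P,v \right)} = - \frac{3610}{3} - -175 = - \frac{3610}{3} + 175 = - \frac{3085}{3}$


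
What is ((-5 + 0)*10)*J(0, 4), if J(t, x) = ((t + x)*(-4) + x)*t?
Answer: 0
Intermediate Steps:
J(t, x) = t*(-4*t - 3*x) (J(t, x) = ((-4*t - 4*x) + x)*t = (-4*t - 3*x)*t = t*(-4*t - 3*x))
((-5 + 0)*10)*J(0, 4) = ((-5 + 0)*10)*(-1*0*(3*4 + 4*0)) = (-5*10)*(-1*0*(12 + 0)) = -(-50)*0*12 = -50*0 = 0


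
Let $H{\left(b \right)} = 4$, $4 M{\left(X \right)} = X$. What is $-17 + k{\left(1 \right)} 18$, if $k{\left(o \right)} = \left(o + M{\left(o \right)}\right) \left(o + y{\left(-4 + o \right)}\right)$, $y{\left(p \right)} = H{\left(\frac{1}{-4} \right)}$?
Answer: $\frac{191}{2} \approx 95.5$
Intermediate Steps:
$M{\left(X \right)} = \frac{X}{4}$
$y{\left(p \right)} = 4$
$k{\left(o \right)} = \frac{5 o \left(4 + o\right)}{4}$ ($k{\left(o \right)} = \left(o + \frac{o}{4}\right) \left(o + 4\right) = \frac{5 o}{4} \left(4 + o\right) = \frac{5 o \left(4 + o\right)}{4}$)
$-17 + k{\left(1 \right)} 18 = -17 + \frac{5}{4} \cdot 1 \left(4 + 1\right) 18 = -17 + \frac{5}{4} \cdot 1 \cdot 5 \cdot 18 = -17 + \frac{25}{4} \cdot 18 = -17 + \frac{225}{2} = \frac{191}{2}$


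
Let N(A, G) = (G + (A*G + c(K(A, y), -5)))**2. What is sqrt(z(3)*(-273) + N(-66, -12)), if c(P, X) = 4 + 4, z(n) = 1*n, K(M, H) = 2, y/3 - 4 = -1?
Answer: 55*sqrt(205) ≈ 787.48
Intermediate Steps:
y = 9 (y = 12 + 3*(-1) = 12 - 3 = 9)
z(n) = n
c(P, X) = 8
N(A, G) = (8 + G + A*G)**2 (N(A, G) = (G + (A*G + 8))**2 = (G + (8 + A*G))**2 = (8 + G + A*G)**2)
sqrt(z(3)*(-273) + N(-66, -12)) = sqrt(3*(-273) + (8 - 12 - 66*(-12))**2) = sqrt(-819 + (8 - 12 + 792)**2) = sqrt(-819 + 788**2) = sqrt(-819 + 620944) = sqrt(620125) = 55*sqrt(205)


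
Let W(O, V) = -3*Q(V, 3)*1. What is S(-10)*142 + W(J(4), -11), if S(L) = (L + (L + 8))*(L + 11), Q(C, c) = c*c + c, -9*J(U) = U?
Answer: -1740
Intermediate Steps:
J(U) = -U/9
Q(C, c) = c + c**2 (Q(C, c) = c**2 + c = c + c**2)
S(L) = (8 + 2*L)*(11 + L) (S(L) = (L + (8 + L))*(11 + L) = (8 + 2*L)*(11 + L))
W(O, V) = -36 (W(O, V) = -9*(1 + 3)*1 = -9*4*1 = -3*12*1 = -36*1 = -36)
S(-10)*142 + W(J(4), -11) = (88 + 2*(-10)**2 + 30*(-10))*142 - 36 = (88 + 2*100 - 300)*142 - 36 = (88 + 200 - 300)*142 - 36 = -12*142 - 36 = -1704 - 36 = -1740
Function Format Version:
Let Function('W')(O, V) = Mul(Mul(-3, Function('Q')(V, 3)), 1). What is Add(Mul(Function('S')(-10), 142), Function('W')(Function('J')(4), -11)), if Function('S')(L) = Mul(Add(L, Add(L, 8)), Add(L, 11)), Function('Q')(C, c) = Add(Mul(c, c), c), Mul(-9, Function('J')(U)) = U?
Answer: -1740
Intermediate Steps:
Function('J')(U) = Mul(Rational(-1, 9), U)
Function('Q')(C, c) = Add(c, Pow(c, 2)) (Function('Q')(C, c) = Add(Pow(c, 2), c) = Add(c, Pow(c, 2)))
Function('S')(L) = Mul(Add(8, Mul(2, L)), Add(11, L)) (Function('S')(L) = Mul(Add(L, Add(8, L)), Add(11, L)) = Mul(Add(8, Mul(2, L)), Add(11, L)))
Function('W')(O, V) = -36 (Function('W')(O, V) = Mul(Mul(-3, Mul(3, Add(1, 3))), 1) = Mul(Mul(-3, Mul(3, 4)), 1) = Mul(Mul(-3, 12), 1) = Mul(-36, 1) = -36)
Add(Mul(Function('S')(-10), 142), Function('W')(Function('J')(4), -11)) = Add(Mul(Add(88, Mul(2, Pow(-10, 2)), Mul(30, -10)), 142), -36) = Add(Mul(Add(88, Mul(2, 100), -300), 142), -36) = Add(Mul(Add(88, 200, -300), 142), -36) = Add(Mul(-12, 142), -36) = Add(-1704, -36) = -1740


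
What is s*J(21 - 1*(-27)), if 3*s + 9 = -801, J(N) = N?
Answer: -12960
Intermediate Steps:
s = -270 (s = -3 + (⅓)*(-801) = -3 - 267 = -270)
s*J(21 - 1*(-27)) = -270*(21 - 1*(-27)) = -270*(21 + 27) = -270*48 = -12960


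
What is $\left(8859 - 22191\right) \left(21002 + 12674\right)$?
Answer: $-448968432$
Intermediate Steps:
$\left(8859 - 22191\right) \left(21002 + 12674\right) = \left(-13332\right) 33676 = -448968432$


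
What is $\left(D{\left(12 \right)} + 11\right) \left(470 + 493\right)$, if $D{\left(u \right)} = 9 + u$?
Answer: $30816$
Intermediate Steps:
$\left(D{\left(12 \right)} + 11\right) \left(470 + 493\right) = \left(\left(9 + 12\right) + 11\right) \left(470 + 493\right) = \left(21 + 11\right) 963 = 32 \cdot 963 = 30816$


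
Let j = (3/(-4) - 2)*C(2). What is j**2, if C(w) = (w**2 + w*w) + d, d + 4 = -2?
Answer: 121/4 ≈ 30.250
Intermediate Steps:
d = -6 (d = -4 - 2 = -6)
C(w) = -6 + 2*w**2 (C(w) = (w**2 + w*w) - 6 = (w**2 + w**2) - 6 = 2*w**2 - 6 = -6 + 2*w**2)
j = -11/2 (j = (3/(-4) - 2)*(-6 + 2*2**2) = (3*(-1/4) - 2)*(-6 + 2*4) = (-3/4 - 2)*(-6 + 8) = -11/4*2 = -11/2 ≈ -5.5000)
j**2 = (-11/2)**2 = 121/4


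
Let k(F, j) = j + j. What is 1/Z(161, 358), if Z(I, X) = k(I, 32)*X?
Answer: 1/22912 ≈ 4.3645e-5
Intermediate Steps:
k(F, j) = 2*j
Z(I, X) = 64*X (Z(I, X) = (2*32)*X = 64*X)
1/Z(161, 358) = 1/(64*358) = 1/22912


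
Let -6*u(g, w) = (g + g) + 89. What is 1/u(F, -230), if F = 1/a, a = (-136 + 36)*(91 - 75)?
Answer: -1600/23733 ≈ -0.067417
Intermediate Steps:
a = -1600 (a = -100*16 = -1600)
F = -1/1600 (F = 1/(-1600) = -1/1600 ≈ -0.00062500)
u(g, w) = -89/6 - g/3 (u(g, w) = -((g + g) + 89)/6 = -(2*g + 89)/6 = -(89 + 2*g)/6 = -89/6 - g/3)
1/u(F, -230) = 1/(-89/6 - ⅓*(-1/1600)) = 1/(-89/6 + 1/4800) = 1/(-23733/1600) = -1600/23733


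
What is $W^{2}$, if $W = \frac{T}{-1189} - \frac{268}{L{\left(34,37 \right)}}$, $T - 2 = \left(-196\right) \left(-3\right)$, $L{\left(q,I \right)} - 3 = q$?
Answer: $\frac{115927992324}{1935384049} \approx 59.899$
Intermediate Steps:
$L{\left(q,I \right)} = 3 + q$
$T = 590$ ($T = 2 - -588 = 2 + 588 = 590$)
$W = - \frac{340482}{43993}$ ($W = \frac{590}{-1189} - \frac{268}{3 + 34} = 590 \left(- \frac{1}{1189}\right) - \frac{268}{37} = - \frac{590}{1189} - \frac{268}{37} = - \frac{340482}{43993} \approx -7.7395$)
$W^{2} = \left(- \frac{340482}{43993}\right)^{2} = \frac{115927992324}{1935384049}$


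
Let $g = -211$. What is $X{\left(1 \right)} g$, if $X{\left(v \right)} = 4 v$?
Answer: $-844$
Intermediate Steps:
$X{\left(1 \right)} g = 4 \cdot 1 \left(-211\right) = 4 \left(-211\right) = -844$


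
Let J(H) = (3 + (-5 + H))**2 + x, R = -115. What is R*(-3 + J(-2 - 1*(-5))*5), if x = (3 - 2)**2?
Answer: -805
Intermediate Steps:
x = 1 (x = 1**2 = 1)
J(H) = 1 + (-2 + H)**2 (J(H) = (3 + (-5 + H))**2 + 1 = (-2 + H)**2 + 1 = 1 + (-2 + H)**2)
R*(-3 + J(-2 - 1*(-5))*5) = -115*(-3 + (1 + (-2 + (-2 - 1*(-5)))**2)*5) = -115*(-3 + (1 + (-2 + (-2 + 5))**2)*5) = -115*(-3 + (1 + (-2 + 3)**2)*5) = -115*(-3 + (1 + 1**2)*5) = -115*(-3 + (1 + 1)*5) = -115*(-3 + 2*5) = -115*(-3 + 10) = -115*7 = -805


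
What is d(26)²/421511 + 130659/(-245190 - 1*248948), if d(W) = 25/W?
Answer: -18614927125037/70400195651084 ≈ -0.26442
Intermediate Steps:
d(26)²/421511 + 130659/(-245190 - 1*248948) = (25/26)²/421511 + 130659/(-245190 - 1*248948) = (25*(1/26))²*(1/421511) + 130659/(-245190 - 248948) = (25/26)²*(1/421511) + 130659/(-494138) = (625/676)*(1/421511) + 130659*(-1/494138) = 625/284941436 - 130659/494138 = -18614927125037/70400195651084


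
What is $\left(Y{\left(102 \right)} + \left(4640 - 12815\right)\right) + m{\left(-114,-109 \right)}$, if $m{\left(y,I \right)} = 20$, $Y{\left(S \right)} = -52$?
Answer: $-8207$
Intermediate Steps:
$\left(Y{\left(102 \right)} + \left(4640 - 12815\right)\right) + m{\left(-114,-109 \right)} = \left(-52 + \left(4640 - 12815\right)\right) + 20 = \left(-52 - 8175\right) + 20 = -8227 + 20 = -8207$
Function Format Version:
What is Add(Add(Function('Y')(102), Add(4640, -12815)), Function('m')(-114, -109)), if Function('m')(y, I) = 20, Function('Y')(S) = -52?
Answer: -8207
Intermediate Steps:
Add(Add(Function('Y')(102), Add(4640, -12815)), Function('m')(-114, -109)) = Add(Add(-52, Add(4640, -12815)), 20) = Add(Add(-52, -8175), 20) = Add(-8227, 20) = -8207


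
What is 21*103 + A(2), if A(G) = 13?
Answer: 2176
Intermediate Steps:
21*103 + A(2) = 21*103 + 13 = 2163 + 13 = 2176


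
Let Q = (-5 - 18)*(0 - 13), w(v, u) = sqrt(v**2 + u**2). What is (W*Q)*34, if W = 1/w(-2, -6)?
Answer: 5083*sqrt(10)/10 ≈ 1607.4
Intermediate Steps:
w(v, u) = sqrt(u**2 + v**2)
W = sqrt(10)/20 (W = 1/(sqrt((-6)**2 + (-2)**2)) = 1/(sqrt(36 + 4)) = 1/(sqrt(40)) = 1/(2*sqrt(10)) = sqrt(10)/20 ≈ 0.15811)
Q = 299 (Q = -23*(-13) = 299)
(W*Q)*34 = ((sqrt(10)/20)*299)*34 = (299*sqrt(10)/20)*34 = 5083*sqrt(10)/10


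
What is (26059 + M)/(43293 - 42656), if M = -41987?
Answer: -15928/637 ≈ -25.005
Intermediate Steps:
(26059 + M)/(43293 - 42656) = (26059 - 41987)/(43293 - 42656) = -15928/637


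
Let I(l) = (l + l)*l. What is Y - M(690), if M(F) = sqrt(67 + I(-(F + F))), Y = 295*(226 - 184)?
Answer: 12390 - sqrt(3808867) ≈ 10438.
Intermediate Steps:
I(l) = 2*l**2 (I(l) = (2*l)*l = 2*l**2)
Y = 12390 (Y = 295*42 = 12390)
M(F) = sqrt(67 + 8*F**2) (M(F) = sqrt(67 + 2*(-(F + F))**2) = sqrt(67 + 2*(-2*F)**2) = sqrt(67 + 2*(4*F**2)) = sqrt(67 + 8*F**2))
Y - M(690) = 12390 - sqrt(67 + 8*690**2) = 12390 - sqrt(67 + 8*476100) = 12390 - sqrt(67 + 3808800) = 12390 - sqrt(3808867)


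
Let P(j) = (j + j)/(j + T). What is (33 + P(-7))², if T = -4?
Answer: 142129/121 ≈ 1174.6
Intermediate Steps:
P(j) = 2*j/(-4 + j) (P(j) = (j + j)/(j - 4) = (2*j)/(-4 + j) = 2*j/(-4 + j))
(33 + P(-7))² = (33 + 2*(-7)/(-4 - 7))² = (33 + 2*(-7)/(-11))² = (33 + 2*(-7)*(-1/11))² = (33 + 14/11)² = (377/11)² = 142129/121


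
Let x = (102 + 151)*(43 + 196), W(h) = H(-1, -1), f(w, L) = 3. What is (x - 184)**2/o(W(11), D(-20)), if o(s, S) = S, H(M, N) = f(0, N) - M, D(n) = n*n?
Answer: 3634040089/400 ≈ 9.0851e+6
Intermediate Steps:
D(n) = n**2
H(M, N) = 3 - M
W(h) = 4 (W(h) = 3 - 1*(-1) = 3 + 1 = 4)
x = 60467 (x = 253*239 = 60467)
(x - 184)**2/o(W(11), D(-20)) = (60467 - 184)**2/((-20)**2) = 60283**2/400 = 3634040089*(1/400) = 3634040089/400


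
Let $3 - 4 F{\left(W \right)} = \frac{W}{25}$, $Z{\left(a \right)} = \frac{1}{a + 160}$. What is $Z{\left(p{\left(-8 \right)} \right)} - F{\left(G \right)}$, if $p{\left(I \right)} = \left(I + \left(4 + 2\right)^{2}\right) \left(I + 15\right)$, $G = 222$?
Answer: $\frac{3277}{2225} \approx 1.4728$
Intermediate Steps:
$p{\left(I \right)} = \left(15 + I\right) \left(36 + I\right)$ ($p{\left(I \right)} = \left(I + 6^{2}\right) \left(15 + I\right) = \left(I + 36\right) \left(15 + I\right) = \left(36 + I\right) \left(15 + I\right) = \left(15 + I\right) \left(36 + I\right)$)
$Z{\left(a \right)} = \frac{1}{160 + a}$
$F{\left(W \right)} = \frac{3}{4} - \frac{W}{100}$ ($F{\left(W \right)} = \frac{3}{4} - \frac{W \frac{1}{25}}{4} = \frac{3}{4} - \frac{\frac{1}{25} W}{4} = \frac{3}{4} - \frac{W}{100}$)
$Z{\left(p{\left(-8 \right)} \right)} - F{\left(G \right)} = \frac{1}{160 + \left(540 + \left(-8\right)^{2} + 51 \left(-8\right)\right)} - \left(\frac{3}{4} - \frac{111}{50}\right) = \frac{1}{160 + \left(540 + 64 - 408\right)} - \left(\frac{3}{4} - \frac{111}{50}\right) = \frac{1}{160 + 196} - - \frac{147}{100} = \frac{1}{356} + \frac{147}{100} = \frac{3277}{2225}$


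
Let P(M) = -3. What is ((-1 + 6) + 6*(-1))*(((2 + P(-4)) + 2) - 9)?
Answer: 8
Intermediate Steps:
((-1 + 6) + 6*(-1))*(((2 + P(-4)) + 2) - 9) = ((-1 + 6) + 6*(-1))*(((2 - 3) + 2) - 9) = (5 - 6)*((-1 + 2) - 9) = -(1 - 9) = -1*(-8) = 8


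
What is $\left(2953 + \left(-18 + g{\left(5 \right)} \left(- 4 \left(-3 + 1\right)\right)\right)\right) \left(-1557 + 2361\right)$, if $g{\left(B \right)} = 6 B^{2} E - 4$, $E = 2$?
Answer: $4263612$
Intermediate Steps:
$g{\left(B \right)} = -4 + 12 B^{2}$ ($g{\left(B \right)} = 6 B^{2} \cdot 2 - 4 = 12 B^{2} - 4 = -4 + 12 B^{2}$)
$\left(2953 + \left(-18 + g{\left(5 \right)} \left(- 4 \left(-3 + 1\right)\right)\right)\right) \left(-1557 + 2361\right) = \left(2953 - \left(18 - \left(-4 + 12 \cdot 5^{2}\right) \left(- 4 \left(-3 + 1\right)\right)\right)\right) \left(-1557 + 2361\right) = \left(2953 - \left(18 - \left(-4 + 12 \cdot 25\right) \left(\left(-4\right) \left(-2\right)\right)\right)\right) 804 = \left(2953 - \left(18 - \left(-4 + 300\right) 8\right)\right) 804 = \left(2953 + \left(-18 + 296 \cdot 8\right)\right) 804 = \left(2953 + \left(-18 + 2368\right)\right) 804 = \left(2953 + 2350\right) 804 = 5303 \cdot 804 = 4263612$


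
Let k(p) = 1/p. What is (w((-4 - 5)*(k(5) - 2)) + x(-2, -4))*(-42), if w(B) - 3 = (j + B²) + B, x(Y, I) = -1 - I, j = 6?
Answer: -305172/25 ≈ -12207.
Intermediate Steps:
w(B) = 9 + B + B² (w(B) = 3 + ((6 + B²) + B) = 3 + (6 + B + B²) = 9 + B + B²)
(w((-4 - 5)*(k(5) - 2)) + x(-2, -4))*(-42) = ((9 + (-4 - 5)*(1/5 - 2) + ((-4 - 5)*(1/5 - 2))²) + (-1 - 1*(-4)))*(-42) = ((9 - 9*(⅕ - 2) + (-9*(⅕ - 2))²) + (-1 + 4))*(-42) = ((9 - 9*(-9/5) + (-9*(-9/5))²) + 3)*(-42) = ((9 + 81/5 + (81/5)²) + 3)*(-42) = ((9 + 81/5 + 6561/25) + 3)*(-42) = (7191/25 + 3)*(-42) = (7266/25)*(-42) = -305172/25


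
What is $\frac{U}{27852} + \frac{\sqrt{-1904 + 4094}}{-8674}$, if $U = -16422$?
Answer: $- \frac{2737}{4642} - \frac{\sqrt{2190}}{8674} \approx -0.59501$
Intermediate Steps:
$\frac{U}{27852} + \frac{\sqrt{-1904 + 4094}}{-8674} = - \frac{16422}{27852} + \frac{\sqrt{-1904 + 4094}}{-8674} = \left(-16422\right) \frac{1}{27852} + \sqrt{2190} \left(- \frac{1}{8674}\right) = - \frac{2737}{4642} - \frac{\sqrt{2190}}{8674}$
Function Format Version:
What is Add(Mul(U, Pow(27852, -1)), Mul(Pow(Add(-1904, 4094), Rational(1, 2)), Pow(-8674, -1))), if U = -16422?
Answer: Add(Rational(-2737, 4642), Mul(Rational(-1, 8674), Pow(2190, Rational(1, 2)))) ≈ -0.59501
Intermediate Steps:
Add(Mul(U, Pow(27852, -1)), Mul(Pow(Add(-1904, 4094), Rational(1, 2)), Pow(-8674, -1))) = Add(Mul(-16422, Pow(27852, -1)), Mul(Pow(Add(-1904, 4094), Rational(1, 2)), Pow(-8674, -1))) = Add(Mul(-16422, Rational(1, 27852)), Mul(Pow(2190, Rational(1, 2)), Rational(-1, 8674))) = Add(Rational(-2737, 4642), Mul(Rational(-1, 8674), Pow(2190, Rational(1, 2))))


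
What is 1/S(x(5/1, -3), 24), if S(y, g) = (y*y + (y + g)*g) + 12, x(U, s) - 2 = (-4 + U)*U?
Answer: 1/805 ≈ 0.0012422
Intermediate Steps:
x(U, s) = 2 + U*(-4 + U) (x(U, s) = 2 + (-4 + U)*U = 2 + U*(-4 + U))
S(y, g) = 12 + y² + g*(g + y) (S(y, g) = (y² + (g + y)*g) + 12 = (y² + g*(g + y)) + 12 = 12 + y² + g*(g + y))
1/S(x(5/1, -3), 24) = 1/(12 + 24² + (2 + (5/1)² - 20/1)² + 24*(2 + (5/1)² - 20/1)) = 1/(12 + 576 + (2 + (5*1)² - 20)² + 24*(2 + (5*1)² - 20)) = 1/(12 + 576 + (2 + 5² - 4*5)² + 24*(2 + 5² - 4*5)) = 1/(12 + 576 + (2 + 25 - 20)² + 24*(2 + 25 - 20)) = 1/(12 + 576 + 7² + 24*7) = 1/(12 + 576 + 49 + 168) = 1/805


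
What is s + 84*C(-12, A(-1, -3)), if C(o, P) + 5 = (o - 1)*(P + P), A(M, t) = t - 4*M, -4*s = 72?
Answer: -2622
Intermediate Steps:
s = -18 (s = -1/4*72 = -18)
C(o, P) = -5 + 2*P*(-1 + o) (C(o, P) = -5 + (o - 1)*(P + P) = -5 + (-1 + o)*(2*P) = -5 + 2*P*(-1 + o))
s + 84*C(-12, A(-1, -3)) = -18 + 84*(-5 - 2*(-3 - 4*(-1)) + 2*(-3 - 4*(-1))*(-12)) = -18 + 84*(-5 - 2*(-3 + 4) + 2*(-3 + 4)*(-12)) = -18 + 84*(-5 - 2*1 + 2*1*(-12)) = -18 + 84*(-5 - 2 - 24) = -18 + 84*(-31) = -18 - 2604 = -2622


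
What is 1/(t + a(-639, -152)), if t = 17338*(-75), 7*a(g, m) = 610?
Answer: -7/9101840 ≈ -7.6908e-7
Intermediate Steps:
a(g, m) = 610/7 (a(g, m) = (1/7)*610 = 610/7)
t = -1300350
1/(t + a(-639, -152)) = 1/(-1300350 + 610/7) = 1/(-9101840/7) = -7/9101840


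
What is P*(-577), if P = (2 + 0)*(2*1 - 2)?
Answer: 0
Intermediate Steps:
P = 0 (P = 2*(2 - 2) = 2*0 = 0)
P*(-577) = 0*(-577) = 0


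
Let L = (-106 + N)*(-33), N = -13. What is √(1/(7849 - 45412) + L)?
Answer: 10*√55409143737/37563 ≈ 62.666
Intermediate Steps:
L = 3927 (L = (-106 - 13)*(-33) = -119*(-33) = 3927)
√(1/(7849 - 45412) + L) = √(1/(7849 - 45412) + 3927) = √(1/(-37563) + 3927) = √(-1/37563 + 3927) = √(147509900/37563) = 10*√55409143737/37563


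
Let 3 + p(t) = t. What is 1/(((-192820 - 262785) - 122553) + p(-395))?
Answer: -1/578556 ≈ -1.7284e-6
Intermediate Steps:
p(t) = -3 + t
1/(((-192820 - 262785) - 122553) + p(-395)) = 1/(((-192820 - 262785) - 122553) + (-3 - 395)) = 1/((-455605 - 122553) - 398) = 1/(-578158 - 398) = 1/(-578556) = -1/578556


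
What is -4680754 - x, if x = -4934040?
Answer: 253286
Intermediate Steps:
-4680754 - x = -4680754 - 1*(-4934040) = -4680754 + 4934040 = 253286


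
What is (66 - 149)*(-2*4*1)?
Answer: 664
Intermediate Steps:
(66 - 149)*(-2*4*1) = -(-664) = -83*(-8) = 664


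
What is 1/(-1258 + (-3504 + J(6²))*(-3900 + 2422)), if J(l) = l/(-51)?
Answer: 17/88037854 ≈ 1.9310e-7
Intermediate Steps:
J(l) = -l/51 (J(l) = l*(-1/51) = -l/51)
1/(-1258 + (-3504 + J(6²))*(-3900 + 2422)) = 1/(-1258 + (-3504 - 1/51*6²)*(-3900 + 2422)) = 1/(-1258 + (-3504 - 1/51*36)*(-1478)) = 1/(-1258 + (-3504 - 12/17)*(-1478)) = 1/(-1258 - 59580/17*(-1478)) = 1/(-1258 + 88059240/17) = 1/(88037854/17) = 17/88037854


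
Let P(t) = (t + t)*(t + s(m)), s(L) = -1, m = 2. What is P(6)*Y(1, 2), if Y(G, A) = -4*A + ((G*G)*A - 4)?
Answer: -600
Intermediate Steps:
P(t) = 2*t*(-1 + t) (P(t) = (t + t)*(t - 1) = (2*t)*(-1 + t) = 2*t*(-1 + t))
Y(G, A) = -4 - 4*A + A*G² (Y(G, A) = -4*A + (G²*A - 4) = -4*A + (A*G² - 4) = -4*A + (-4 + A*G²) = -4 - 4*A + A*G²)
P(6)*Y(1, 2) = (2*6*(-1 + 6))*(-4 - 4*2 + 2*1²) = (2*6*5)*(-4 - 8 + 2*1) = 60*(-4 - 8 + 2) = 60*(-10) = -600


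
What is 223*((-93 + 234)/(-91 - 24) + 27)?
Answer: 660972/115 ≈ 5747.6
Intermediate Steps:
223*((-93 + 234)/(-91 - 24) + 27) = 223*(141/(-115) + 27) = 223*(141*(-1/115) + 27) = 223*(-141/115 + 27) = 223*(2964/115) = 660972/115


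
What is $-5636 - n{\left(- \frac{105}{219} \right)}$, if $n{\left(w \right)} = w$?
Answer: $- \frac{411393}{73} \approx -5635.5$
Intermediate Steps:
$-5636 - n{\left(- \frac{105}{219} \right)} = -5636 - - \frac{105}{219} = -5636 - \left(-105\right) \frac{1}{219} = -5636 - - \frac{35}{73} = -5636 + \frac{35}{73} = - \frac{411393}{73}$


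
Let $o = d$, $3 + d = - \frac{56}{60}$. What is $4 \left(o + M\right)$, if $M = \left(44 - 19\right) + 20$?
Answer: $\frac{2464}{15} \approx 164.27$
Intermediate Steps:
$M = 45$ ($M = 25 + 20 = 45$)
$d = - \frac{59}{15}$ ($d = -3 - \frac{56}{60} = -3 - \frac{14}{15} = - \frac{59}{15} \approx -3.9333$)
$o = - \frac{59}{15} \approx -3.9333$
$4 \left(o + M\right) = 4 \left(- \frac{59}{15} + 45\right) = 4 \cdot \frac{616}{15} = \frac{2464}{15}$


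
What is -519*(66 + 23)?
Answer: -46191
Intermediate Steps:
-519*(66 + 23) = -519*89 = -46191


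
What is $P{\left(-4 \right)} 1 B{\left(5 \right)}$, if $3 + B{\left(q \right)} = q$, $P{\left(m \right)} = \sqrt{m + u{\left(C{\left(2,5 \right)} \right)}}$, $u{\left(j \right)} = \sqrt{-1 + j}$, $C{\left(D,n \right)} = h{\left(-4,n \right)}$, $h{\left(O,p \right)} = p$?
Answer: $2 i \sqrt{2} \approx 2.8284 i$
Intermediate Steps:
$C{\left(D,n \right)} = n$
$P{\left(m \right)} = \sqrt{2 + m}$ ($P{\left(m \right)} = \sqrt{m + \sqrt{-1 + 5}} = \sqrt{m + \sqrt{4}} = \sqrt{m + 2} = \sqrt{2 + m}$)
$B{\left(q \right)} = -3 + q$
$P{\left(-4 \right)} 1 B{\left(5 \right)} = \sqrt{2 - 4} \cdot 1 \left(-3 + 5\right) = \sqrt{-2} \cdot 1 \cdot 2 = i \sqrt{2} \cdot 1 \cdot 2 = i \sqrt{2} \cdot 2 = 2 i \sqrt{2}$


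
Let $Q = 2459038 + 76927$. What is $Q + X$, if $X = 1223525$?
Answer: $3759490$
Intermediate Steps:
$Q = 2535965$
$Q + X = 2535965 + 1223525 = 3759490$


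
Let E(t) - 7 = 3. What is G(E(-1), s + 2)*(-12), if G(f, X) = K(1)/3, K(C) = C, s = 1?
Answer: -4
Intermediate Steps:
E(t) = 10 (E(t) = 7 + 3 = 10)
G(f, X) = ⅓ (G(f, X) = 1/3 = 1*(⅓) = ⅓)
G(E(-1), s + 2)*(-12) = (⅓)*(-12) = -4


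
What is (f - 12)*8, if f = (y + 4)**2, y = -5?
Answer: -88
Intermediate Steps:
f = 1 (f = (-5 + 4)**2 = (-1)**2 = 1)
(f - 12)*8 = (1 - 12)*8 = -11*8 = -88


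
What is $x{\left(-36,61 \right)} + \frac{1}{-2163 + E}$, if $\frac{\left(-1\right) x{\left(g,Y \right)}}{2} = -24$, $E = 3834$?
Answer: $\frac{80209}{1671} \approx 48.001$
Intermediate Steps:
$x{\left(g,Y \right)} = 48$ ($x{\left(g,Y \right)} = \left(-2\right) \left(-24\right) = 48$)
$x{\left(-36,61 \right)} + \frac{1}{-2163 + E} = 48 + \frac{1}{-2163 + 3834} = 48 + \frac{1}{1671} = \frac{80209}{1671}$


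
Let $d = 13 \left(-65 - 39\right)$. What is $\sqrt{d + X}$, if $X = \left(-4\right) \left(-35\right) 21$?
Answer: $2 \sqrt{397} \approx 39.85$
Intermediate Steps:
$X = 2940$ ($X = 140 \cdot 21 = 2940$)
$d = -1352$ ($d = 13 \left(-104\right) = -1352$)
$\sqrt{d + X} = \sqrt{-1352 + 2940} = \sqrt{1588} = 2 \sqrt{397}$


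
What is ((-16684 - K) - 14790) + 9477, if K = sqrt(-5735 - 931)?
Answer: -21997 - I*sqrt(6666) ≈ -21997.0 - 81.646*I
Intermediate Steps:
K = I*sqrt(6666) (K = sqrt(-6666) = I*sqrt(6666) ≈ 81.646*I)
((-16684 - K) - 14790) + 9477 = ((-16684 - I*sqrt(6666)) - 14790) + 9477 = (-31474 - I*sqrt(6666)) + 9477 = -21997 - I*sqrt(6666)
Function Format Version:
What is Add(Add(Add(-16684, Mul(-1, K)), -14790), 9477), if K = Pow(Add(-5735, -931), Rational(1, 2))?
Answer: Add(-21997, Mul(-1, I, Pow(6666, Rational(1, 2)))) ≈ Add(-21997., Mul(-81.646, I))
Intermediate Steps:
K = Mul(I, Pow(6666, Rational(1, 2))) (K = Pow(-6666, Rational(1, 2)) = Mul(I, Pow(6666, Rational(1, 2))) ≈ Mul(81.646, I))
Add(Add(Add(-16684, Mul(-1, K)), -14790), 9477) = Add(Add(Add(-16684, Mul(-1, Mul(I, Pow(6666, Rational(1, 2))))), -14790), 9477) = Add(Add(Add(-16684, Mul(-1, I, Pow(6666, Rational(1, 2)))), -14790), 9477) = Add(Add(-31474, Mul(-1, I, Pow(6666, Rational(1, 2)))), 9477) = Add(-21997, Mul(-1, I, Pow(6666, Rational(1, 2))))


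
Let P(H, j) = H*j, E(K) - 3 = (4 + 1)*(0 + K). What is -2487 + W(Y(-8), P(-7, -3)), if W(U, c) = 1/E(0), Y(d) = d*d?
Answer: -7460/3 ≈ -2486.7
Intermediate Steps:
Y(d) = d²
E(K) = 3 + 5*K (E(K) = 3 + (4 + 1)*(0 + K) = 3 + 5*K)
W(U, c) = ⅓ (W(U, c) = 1/(3 + 5*0) = 1/(3 + 0) = 1/3 = ⅓)
-2487 + W(Y(-8), P(-7, -3)) = -2487 + ⅓ = -7460/3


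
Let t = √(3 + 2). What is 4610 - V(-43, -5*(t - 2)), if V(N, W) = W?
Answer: 4600 + 5*√5 ≈ 4611.2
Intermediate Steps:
t = √5 ≈ 2.2361
4610 - V(-43, -5*(t - 2)) = 4610 - (-5)*(√5 - 2) = 4610 - (-5)*(-2 + √5) = 4610 - (10 - 5*√5) = 4610 + (-10 + 5*√5) = 4600 + 5*√5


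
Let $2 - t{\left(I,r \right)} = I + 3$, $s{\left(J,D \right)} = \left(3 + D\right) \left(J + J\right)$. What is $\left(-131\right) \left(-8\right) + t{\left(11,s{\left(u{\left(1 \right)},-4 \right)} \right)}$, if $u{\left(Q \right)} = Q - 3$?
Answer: $1036$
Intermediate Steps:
$u{\left(Q \right)} = -3 + Q$
$s{\left(J,D \right)} = 2 J \left(3 + D\right)$ ($s{\left(J,D \right)} = \left(3 + D\right) 2 J = 2 J \left(3 + D\right)$)
$t{\left(I,r \right)} = -1 - I$ ($t{\left(I,r \right)} = 2 - \left(I + 3\right) = 2 - \left(3 + I\right) = -1 - I$)
$\left(-131\right) \left(-8\right) + t{\left(11,s{\left(u{\left(1 \right)},-4 \right)} \right)} = \left(-131\right) \left(-8\right) - 12 = 1048 - 12 = 1036$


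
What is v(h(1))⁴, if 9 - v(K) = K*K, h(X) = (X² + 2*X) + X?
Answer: 2401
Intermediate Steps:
h(X) = X² + 3*X
v(K) = 9 - K² (v(K) = 9 - K*K = 9 - K²)
v(h(1))⁴ = (9 - (1*(3 + 1))²)⁴ = (9 - (1*4)²)⁴ = (9 - 1*4²)⁴ = (9 - 1*16)⁴ = (9 - 16)⁴ = (-7)⁴ = 2401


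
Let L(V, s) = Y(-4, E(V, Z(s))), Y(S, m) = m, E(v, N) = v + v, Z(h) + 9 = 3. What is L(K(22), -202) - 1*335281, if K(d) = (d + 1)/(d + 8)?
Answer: -5029192/15 ≈ -3.3528e+5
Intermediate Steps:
Z(h) = -6 (Z(h) = -9 + 3 = -6)
K(d) = (1 + d)/(8 + d)
E(v, N) = 2*v
L(V, s) = 2*V
L(K(22), -202) - 1*335281 = 2*((1 + 22)/(8 + 22)) - 1*335281 = 2*(23/30) - 335281 = 23/15 - 335281 = -5029192/15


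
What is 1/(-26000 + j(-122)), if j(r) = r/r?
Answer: -1/25999 ≈ -3.8463e-5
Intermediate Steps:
j(r) = 1
1/(-26000 + j(-122)) = 1/(-26000 + 1) = 1/(-25999) = -1/25999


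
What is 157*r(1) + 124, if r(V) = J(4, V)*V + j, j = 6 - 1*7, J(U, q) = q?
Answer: 124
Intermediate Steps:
j = -1 (j = 6 - 7 = -1)
r(V) = -1 + V² (r(V) = V*V - 1 = V² - 1 = -1 + V²)
157*r(1) + 124 = 157*(-1 + 1²) + 124 = 157*(-1 + 1) + 124 = 157*0 + 124 = 0 + 124 = 124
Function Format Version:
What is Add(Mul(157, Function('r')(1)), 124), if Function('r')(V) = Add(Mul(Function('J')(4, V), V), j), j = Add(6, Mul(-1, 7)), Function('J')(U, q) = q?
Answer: 124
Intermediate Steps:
j = -1 (j = Add(6, -7) = -1)
Function('r')(V) = Add(-1, Pow(V, 2)) (Function('r')(V) = Add(Mul(V, V), -1) = Add(Pow(V, 2), -1) = Add(-1, Pow(V, 2)))
Add(Mul(157, Function('r')(1)), 124) = Add(Mul(157, Add(-1, Pow(1, 2))), 124) = Add(Mul(157, Add(-1, 1)), 124) = Add(Mul(157, 0), 124) = Add(0, 124) = 124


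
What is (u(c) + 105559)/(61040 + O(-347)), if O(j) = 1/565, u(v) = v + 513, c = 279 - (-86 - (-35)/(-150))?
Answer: 360822221/206925606 ≈ 1.7437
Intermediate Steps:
c = 10957/30 (c = 279 - (-86 - (-35)*(-1)/150) = 279 - (-86 - 1*7/30) = 279 - (-86 - 7/30) = 279 - 1*(-2587/30) = 279 + 2587/30 = 10957/30 ≈ 365.23)
u(v) = 513 + v
O(j) = 1/565
(u(c) + 105559)/(61040 + O(-347)) = ((513 + 10957/30) + 105559)/(61040 + 1/565) = (26347/30 + 105559)/(34487601/565) = (3193117/30)*(565/34487601) = 360822221/206925606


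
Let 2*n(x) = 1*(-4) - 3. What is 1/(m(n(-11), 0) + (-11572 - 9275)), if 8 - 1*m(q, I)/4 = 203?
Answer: -1/21627 ≈ -4.6238e-5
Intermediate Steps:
n(x) = -7/2 (n(x) = (1*(-4) - 3)/2 = (-4 - 3)/2 = (½)*(-7) = -7/2)
m(q, I) = -780 (m(q, I) = 32 - 4*203 = 32 - 812 = -780)
1/(m(n(-11), 0) + (-11572 - 9275)) = 1/(-780 + (-11572 - 9275)) = 1/(-780 - 20847) = 1/(-21627) = -1/21627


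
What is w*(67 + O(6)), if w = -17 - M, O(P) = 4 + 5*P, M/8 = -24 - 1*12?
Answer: 27371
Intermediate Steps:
M = -288 (M = 8*(-24 - 1*12) = 8*(-24 - 12) = 8*(-36) = -288)
w = 271 (w = -17 - 1*(-288) = -17 + 288 = 271)
w*(67 + O(6)) = 271*(67 + (4 + 5*6)) = 271*(67 + (4 + 30)) = 271*(67 + 34) = 271*101 = 27371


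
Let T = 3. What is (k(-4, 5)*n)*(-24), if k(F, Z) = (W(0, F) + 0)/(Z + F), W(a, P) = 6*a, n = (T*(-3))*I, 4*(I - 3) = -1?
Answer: 0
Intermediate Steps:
I = 11/4 (I = 3 + (1/4)*(-1) = 3 - 1/4 = 11/4 ≈ 2.7500)
n = -99/4 (n = (3*(-3))*(11/4) = -9*11/4 = -99/4 ≈ -24.750)
k(F, Z) = 0 (k(F, Z) = (6*0 + 0)/(Z + F) = (0 + 0)/(F + Z) = 0/(F + Z) = 0)
(k(-4, 5)*n)*(-24) = (0*(-99/4))*(-24) = 0*(-24) = 0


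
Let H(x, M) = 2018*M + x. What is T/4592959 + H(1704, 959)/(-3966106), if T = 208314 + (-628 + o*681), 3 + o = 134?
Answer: -3859440224656/9108081123827 ≈ -0.42374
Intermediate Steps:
o = 131 (o = -3 + 134 = 131)
H(x, M) = x + 2018*M
T = 296897 (T = 208314 + (-628 + 131*681) = 208314 + (-628 + 89211) = 208314 + 88583 = 296897)
T/4592959 + H(1704, 959)/(-3966106) = 296897/4592959 + (1704 + 2018*959)/(-3966106) = 296897*(1/4592959) + (1704 + 1935262)*(-1/3966106) = 296897/4592959 + 1936966*(-1/3966106) = 296897/4592959 - 968483/1983053 = -3859440224656/9108081123827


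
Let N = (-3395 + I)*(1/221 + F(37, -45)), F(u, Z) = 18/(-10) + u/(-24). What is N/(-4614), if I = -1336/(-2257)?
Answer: -678022002679/276173922960 ≈ -2.4551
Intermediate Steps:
I = 1336/2257 (I = -1336*(-1/2257) = 1336/2257 ≈ 0.59194)
F(u, Z) = -9/5 - u/24 (F(u, Z) = 18*(-⅒) + u*(-1/24) = -9/5 - u/24)
N = 678022002679/59855640 (N = (-3395 + 1336/2257)*(1/221 + (-9/5 - 1/24*37)) = -7661179*(1/221 + (-9/5 - 37/24))/2257 = -7661179*(1/221 - 401/120)/2257 = -7661179/2257*(-88501/26520) = 678022002679/59855640 ≈ 11328.)
N/(-4614) = (678022002679/59855640)/(-4614) = (678022002679/59855640)*(-1/4614) = -678022002679/276173922960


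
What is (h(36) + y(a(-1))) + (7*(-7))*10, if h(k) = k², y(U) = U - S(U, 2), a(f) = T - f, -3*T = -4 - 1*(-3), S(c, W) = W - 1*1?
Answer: 2419/3 ≈ 806.33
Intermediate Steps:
S(c, W) = -1 + W (S(c, W) = W - 1 = -1 + W)
T = ⅓ (T = -(-4 - 1*(-3))/3 = -(-4 + 3)/3 = -⅓*(-1) = ⅓ ≈ 0.33333)
a(f) = ⅓ - f
y(U) = -1 + U (y(U) = U - (-1 + 2) = U - 1*1 = U - 1 = -1 + U)
(h(36) + y(a(-1))) + (7*(-7))*10 = (36² + (-1 + (⅓ - 1*(-1)))) + (7*(-7))*10 = (1296 + (-1 + (⅓ + 1))) - 49*10 = (1296 + (-1 + 4/3)) - 490 = (1296 + ⅓) - 490 = 3889/3 - 490 = 2419/3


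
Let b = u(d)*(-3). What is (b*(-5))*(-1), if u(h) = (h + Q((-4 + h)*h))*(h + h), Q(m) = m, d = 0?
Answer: 0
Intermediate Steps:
u(h) = 2*h*(h + h*(-4 + h)) (u(h) = (h + (-4 + h)*h)*(h + h) = (h + h*(-4 + h))*(2*h) = 2*h*(h + h*(-4 + h)))
b = 0 (b = (2*0²*(-3 + 0))*(-3) = (2*0*(-3))*(-3) = 0*(-3) = 0)
(b*(-5))*(-1) = (0*(-5))*(-1) = 0*(-1) = 0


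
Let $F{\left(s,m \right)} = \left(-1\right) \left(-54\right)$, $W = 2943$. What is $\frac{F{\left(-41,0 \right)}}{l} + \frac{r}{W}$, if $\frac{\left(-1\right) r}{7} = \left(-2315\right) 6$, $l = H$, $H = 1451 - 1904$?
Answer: $\frac{4876252}{148131} \approx 32.919$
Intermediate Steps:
$H = -453$
$l = -453$
$r = 97230$ ($r = - 7 \left(\left(-2315\right) 6\right) = \left(-7\right) \left(-13890\right) = 97230$)
$F{\left(s,m \right)} = 54$
$\frac{F{\left(-41,0 \right)}}{l} + \frac{r}{W} = \frac{54}{-453} + \frac{97230}{2943} = 54 \left(- \frac{1}{453}\right) + 97230 \cdot \frac{1}{2943} = - \frac{18}{151} + \frac{32410}{981} = \frac{4876252}{148131}$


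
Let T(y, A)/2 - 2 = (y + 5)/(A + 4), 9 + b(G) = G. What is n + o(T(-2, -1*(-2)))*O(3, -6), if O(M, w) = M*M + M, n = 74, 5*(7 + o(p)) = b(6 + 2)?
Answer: -62/5 ≈ -12.400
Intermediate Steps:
b(G) = -9 + G
T(y, A) = 4 + 2*(5 + y)/(4 + A) (T(y, A) = 4 + 2*((y + 5)/(A + 4)) = 4 + 2*((5 + y)/(4 + A)) = 4 + 2*(5 + y)/(4 + A))
o(p) = -36/5 (o(p) = -7 + (-9 + (6 + 2))/5 = -7 + (-9 + 8)/5 = -7 + (1/5)*(-1) = -7 - 1/5 = -36/5)
O(M, w) = M + M**2 (O(M, w) = M**2 + M = M + M**2)
n + o(T(-2, -1*(-2)))*O(3, -6) = 74 - 108*(1 + 3)/5 = 74 - 108*4/5 = 74 - 36/5*12 = 74 - 432/5 = -62/5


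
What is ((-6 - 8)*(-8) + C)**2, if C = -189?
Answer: 5929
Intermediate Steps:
((-6 - 8)*(-8) + C)**2 = ((-6 - 8)*(-8) - 189)**2 = (-14*(-8) - 189)**2 = (112 - 189)**2 = (-77)**2 = 5929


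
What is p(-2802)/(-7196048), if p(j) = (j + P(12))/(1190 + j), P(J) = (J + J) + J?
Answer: -1383/5800014688 ≈ -2.3845e-7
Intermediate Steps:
P(J) = 3*J (P(J) = 2*J + J = 3*J)
p(j) = (36 + j)/(1190 + j) (p(j) = (j + 3*12)/(1190 + j) = (j + 36)/(1190 + j) = (36 + j)/(1190 + j))
p(-2802)/(-7196048) = ((36 - 2802)/(1190 - 2802))/(-7196048) = (-2766/(-1612))*(-1/7196048) = -1/1612*(-2766)*(-1/7196048) = (1383/806)*(-1/7196048) = -1383/5800014688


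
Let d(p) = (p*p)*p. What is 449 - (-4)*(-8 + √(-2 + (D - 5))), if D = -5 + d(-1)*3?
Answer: 417 + 4*I*√15 ≈ 417.0 + 15.492*I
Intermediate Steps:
d(p) = p³ (d(p) = p²*p = p³)
D = -8 (D = -5 + (-1)³*3 = -5 - 1*3 = -5 - 3 = -8)
449 - (-4)*(-8 + √(-2 + (D - 5))) = 449 - (-4)*(-8 + √(-2 + (-8 - 5))) = 449 - (-4)*(-8 + √(-2 - 13)) = 449 - (-4)*(-8 + √(-15)) = 449 - (-4)*(-8 + I*√15) = 449 - (32 - 4*I*√15) = 449 + (-32 + 4*I*√15) = 417 + 4*I*√15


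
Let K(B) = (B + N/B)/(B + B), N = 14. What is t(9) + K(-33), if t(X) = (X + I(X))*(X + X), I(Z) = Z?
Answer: 706775/2178 ≈ 324.51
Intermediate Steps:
t(X) = 4*X² (t(X) = (X + X)*(X + X) = (2*X)*(2*X) = 4*X²)
K(B) = (B + 14/B)/(2*B) (K(B) = (B + 14/B)/(B + B) = (B + 14/B)/((2*B)) = (B + 14/B)*(1/(2*B)) = (B + 14/B)/(2*B))
t(9) + K(-33) = 4*9² + (½ + 7/(-33)²) = 4*81 + (½ + 7*(1/1089)) = 324 + (½ + 7/1089) = 324 + 1103/2178 = 706775/2178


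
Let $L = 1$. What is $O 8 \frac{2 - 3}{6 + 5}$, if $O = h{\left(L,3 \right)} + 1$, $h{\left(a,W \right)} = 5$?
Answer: $- \frac{48}{11} \approx -4.3636$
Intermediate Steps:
$O = 6$ ($O = 5 + 1 = 6$)
$O 8 \frac{2 - 3}{6 + 5} = 6 \cdot 8 \frac{2 - 3}{6 + 5} = 6 \cdot 8 \left(- \frac{1}{11}\right) = 6 \left(- \frac{8}{11}\right) = - \frac{48}{11}$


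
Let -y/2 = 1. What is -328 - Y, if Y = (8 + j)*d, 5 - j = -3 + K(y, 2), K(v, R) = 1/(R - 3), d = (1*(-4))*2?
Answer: -192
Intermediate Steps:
y = -2 (y = -2*1 = -2)
d = -8 (d = -4*2 = -8)
K(v, R) = 1/(-3 + R)
j = 9 (j = 5 - (-3 + 1/(-3 + 2)) = 5 - (-3 + 1/(-1)) = 5 - (-3 - 1) = 5 - 1*(-4) = 5 + 4 = 9)
Y = -136 (Y = (8 + 9)*(-8) = 17*(-8) = -136)
-328 - Y = -328 - 1*(-136) = -328 + 136 = -192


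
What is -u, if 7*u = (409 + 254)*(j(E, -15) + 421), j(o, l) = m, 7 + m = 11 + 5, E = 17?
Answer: -285090/7 ≈ -40727.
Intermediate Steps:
m = 9 (m = -7 + (11 + 5) = -7 + 16 = 9)
j(o, l) = 9
u = 285090/7 (u = ((409 + 254)*(9 + 421))/7 = (663*430)/7 = (⅐)*285090 = 285090/7 ≈ 40727.)
-u = -1*285090/7 = -285090/7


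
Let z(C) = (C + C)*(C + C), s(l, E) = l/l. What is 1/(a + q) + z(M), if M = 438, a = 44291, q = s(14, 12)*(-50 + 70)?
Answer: 34003197937/44311 ≈ 7.6738e+5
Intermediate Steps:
s(l, E) = 1
q = 20 (q = 1*(-50 + 70) = 1*20 = 20)
z(C) = 4*C² (z(C) = (2*C)*(2*C) = 4*C²)
1/(a + q) + z(M) = 1/(44291 + 20) + 4*438² = 1/44311 + 4*191844 = 1/44311 + 767376 = 34003197937/44311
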